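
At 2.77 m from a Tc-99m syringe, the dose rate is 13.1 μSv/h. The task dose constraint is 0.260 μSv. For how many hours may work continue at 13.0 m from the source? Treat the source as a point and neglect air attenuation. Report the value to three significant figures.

Applying the 1/r² law, rate at 13.0 m:
13.1 × (2.77/13.0)² = 13.1 × 0.04540 = 0.5947 μSv/h.
Stay time = 0.260 μSv ÷ 0.5947 μSv/h = 0.4372 h.

0.437 h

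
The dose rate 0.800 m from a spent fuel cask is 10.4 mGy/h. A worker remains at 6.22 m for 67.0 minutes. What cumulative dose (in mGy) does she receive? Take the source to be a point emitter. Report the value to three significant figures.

0.192 mGy

Since intensity falls as 1/r², rate at 6.22 m:
(0.800/6.22)² = 0.01654, so 10.4 × 0.01654 = 0.1720 mGy/h.
Dose = rate × time = 0.1720 mGy/h × 1.117 h = 0.1921 mGy.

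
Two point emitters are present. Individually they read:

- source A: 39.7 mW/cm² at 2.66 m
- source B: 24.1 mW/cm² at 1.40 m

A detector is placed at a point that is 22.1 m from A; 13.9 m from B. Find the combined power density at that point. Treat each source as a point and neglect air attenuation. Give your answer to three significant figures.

0.820 mW/cm²

By superposition, sum each source's inverse-square contribution:
A: 39.7 × (2.66/22.1)² = 0.5751 mW/cm²
B: 24.1 × (1.40/13.9)² = 0.2445 mW/cm²
Total = 0.5751 + 0.2445 = 0.8196 mW/cm².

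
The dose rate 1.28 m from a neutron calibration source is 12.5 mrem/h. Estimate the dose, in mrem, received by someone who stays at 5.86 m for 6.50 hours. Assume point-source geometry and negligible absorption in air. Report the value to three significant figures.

3.88 mrem

Using I₁d₁² = I₂d₂², rate at 5.86 m:
(1.28/5.86)² = 0.04771, so 12.5 × 0.04771 = 0.5964 mrem/h.
Dose = rate × time = 0.5964 mrem/h × 6.500 h = 3.877 mrem.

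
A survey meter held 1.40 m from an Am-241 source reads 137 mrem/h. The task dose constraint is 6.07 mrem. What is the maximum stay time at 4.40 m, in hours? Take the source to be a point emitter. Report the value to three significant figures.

Intensity scales as (d₁/d₂)², so rate at 4.40 m:
(1.40/4.40)² = 0.1012, so 137 × 0.1012 = 13.86 mrem/h.
Stay time = 6.07 mrem ÷ 13.86 mrem/h = 0.4380 h.

0.438 h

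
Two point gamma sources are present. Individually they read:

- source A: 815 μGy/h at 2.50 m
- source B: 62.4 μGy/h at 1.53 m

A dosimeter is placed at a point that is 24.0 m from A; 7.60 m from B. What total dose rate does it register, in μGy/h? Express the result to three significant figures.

By superposition, sum each source's inverse-square contribution:
A: 815 × (2.50/24.0)² = 8.843 μGy/h
B: 62.4 × (1.53/7.60)² = 2.529 μGy/h
Total = 8.843 + 2.529 = 11.37 μGy/h.

11.4 μGy/h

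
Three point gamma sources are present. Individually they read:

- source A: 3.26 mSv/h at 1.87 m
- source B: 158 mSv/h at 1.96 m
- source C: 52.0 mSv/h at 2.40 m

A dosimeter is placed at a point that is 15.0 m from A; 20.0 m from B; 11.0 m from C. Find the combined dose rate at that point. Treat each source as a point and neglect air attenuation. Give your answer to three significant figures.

4.04 mSv/h

By superposition, sum each source's inverse-square contribution:
A: 3.26 × (1.87/15.0)² = 0.05067 mSv/h
B: 158 × (1.96/20.0)² = 1.517 mSv/h
C: 52.0 × (2.40/11.0)² = 2.475 mSv/h
Total = 0.05067 + 1.517 + 2.475 = 4.043 mSv/h.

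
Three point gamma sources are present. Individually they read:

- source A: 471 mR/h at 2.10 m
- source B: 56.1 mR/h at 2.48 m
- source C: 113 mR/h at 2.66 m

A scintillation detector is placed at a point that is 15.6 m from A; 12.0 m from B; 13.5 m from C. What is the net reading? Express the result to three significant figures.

Each source contributes Iᵢ·(dᵢ/rᵢ)²; contributions add.
A: 471 × (2.10/15.6)² = 8.535 mR/h
B: 56.1 × (2.48/12.0)² = 2.396 mR/h
C: 113 × (2.66/13.5)² = 4.387 mR/h
Total = 8.535 + 2.396 + 4.387 = 15.32 mR/h.

15.3 mR/h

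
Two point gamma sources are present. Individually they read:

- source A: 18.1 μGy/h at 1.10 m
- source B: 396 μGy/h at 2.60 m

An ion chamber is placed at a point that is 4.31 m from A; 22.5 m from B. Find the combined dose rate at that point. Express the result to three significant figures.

Each source contributes Iᵢ·(dᵢ/rᵢ)²; contributions add.
A: 18.1 × (1.10/4.31)² = 1.179 μGy/h
B: 396 × (2.60/22.5)² = 5.288 μGy/h
Total = 1.179 + 5.288 = 6.467 μGy/h.

6.47 μGy/h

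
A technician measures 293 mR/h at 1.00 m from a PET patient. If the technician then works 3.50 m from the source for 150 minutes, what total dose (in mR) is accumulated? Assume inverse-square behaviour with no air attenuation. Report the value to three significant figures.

59.8 mR

Since intensity falls as 1/r², rate at 3.50 m:
(1.00/3.50)² = 0.08163, so 293 × 0.08163 = 23.92 mR/h.
Dose = rate × time = 23.92 mR/h × 2.500 h = 59.80 mR.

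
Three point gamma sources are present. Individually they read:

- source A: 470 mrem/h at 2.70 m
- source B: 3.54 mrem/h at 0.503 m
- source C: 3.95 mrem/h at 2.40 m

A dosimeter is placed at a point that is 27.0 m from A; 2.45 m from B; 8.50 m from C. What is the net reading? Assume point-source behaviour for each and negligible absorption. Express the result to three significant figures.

Each source contributes Iᵢ·(dᵢ/rᵢ)²; contributions add.
A: 470 × (2.70/27.0)² = 4.700 mrem/h
B: 3.54 × (0.503/2.45)² = 0.1492 mrem/h
C: 3.95 × (2.40/8.50)² = 0.3149 mrem/h
Total = 4.700 + 0.1492 + 0.3149 = 5.164 mrem/h.

5.16 mrem/h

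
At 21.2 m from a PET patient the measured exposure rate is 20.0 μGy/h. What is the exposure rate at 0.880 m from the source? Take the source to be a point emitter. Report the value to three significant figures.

Since intensity falls as 1/r², scaling from 21.2 m to 0.880 m:
(21.2/0.880)² = 580.4, so 20.0 × 580.4 = 11610 μGy/h.

11600 μGy/h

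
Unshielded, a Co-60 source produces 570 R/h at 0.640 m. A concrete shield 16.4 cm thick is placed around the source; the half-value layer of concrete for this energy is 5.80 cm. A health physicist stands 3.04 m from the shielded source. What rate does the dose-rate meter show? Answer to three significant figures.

3.56 R/h

Distance alone: 570 × (0.640/3.04)² = 570 × 0.04432 = 25.26 R/h.
Shield: 16.4/5.80 = 2.828 half-value layers → attenuation 2^(−2.828) = 0.1408.
Combined: 25.26 × 0.1408 = 3.557 R/h.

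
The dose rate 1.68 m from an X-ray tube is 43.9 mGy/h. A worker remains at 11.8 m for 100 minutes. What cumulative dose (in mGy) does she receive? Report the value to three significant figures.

Since intensity falls as 1/r², rate at 11.8 m:
(1.68/11.8)² = 0.02027, so 43.9 × 0.02027 = 0.8899 mGy/h.
Dose = rate × time = 0.8899 mGy/h × 1.667 h = 1.483 mGy.

1.48 mGy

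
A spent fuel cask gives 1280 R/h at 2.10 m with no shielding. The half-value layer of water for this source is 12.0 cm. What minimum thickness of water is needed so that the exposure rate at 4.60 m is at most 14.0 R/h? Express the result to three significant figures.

At 4.60 m, distance alone gives 1280 × (2.10/4.60)² = 1280 × 0.2084 = 266.8 R/h.
Further attenuation needed: 266.8/14.0 = 19.06.
n = log₂(19.06) = 4.252 half-value layers.
Thickness = 4.252 × 12.0 cm = 51.02 cm.

51.0 cm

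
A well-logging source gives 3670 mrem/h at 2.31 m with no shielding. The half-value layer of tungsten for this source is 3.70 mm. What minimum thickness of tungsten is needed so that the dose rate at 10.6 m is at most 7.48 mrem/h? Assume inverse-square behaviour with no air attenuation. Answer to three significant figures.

16.8 mm

At 10.6 m, distance alone gives 3670 × (2.31/10.6)² = 3670 × 0.04749 = 174.3 mrem/h.
Further attenuation needed: 174.3/7.48 = 23.30.
n = log₂(23.30) = 4.542 half-value layers.
Thickness = 4.542 × 3.70 mm = 16.81 mm.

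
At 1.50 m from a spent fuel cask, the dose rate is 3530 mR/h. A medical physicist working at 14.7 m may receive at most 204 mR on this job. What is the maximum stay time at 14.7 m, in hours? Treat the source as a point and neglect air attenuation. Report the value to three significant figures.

Since intensity falls as 1/r², rate at 14.7 m:
3530 × (1.50/14.7)² = 3530 × 0.01041 = 36.75 mR/h.
Stay time = 204 mR ÷ 36.75 mR/h = 5.551 h.

5.55 h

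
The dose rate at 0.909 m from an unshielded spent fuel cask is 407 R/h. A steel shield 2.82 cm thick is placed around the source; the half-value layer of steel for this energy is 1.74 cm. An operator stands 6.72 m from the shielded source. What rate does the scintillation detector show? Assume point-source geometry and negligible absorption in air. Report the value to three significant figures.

2.42 R/h

Distance alone: (0.909/6.72)² = 0.01830, so 407 × 0.01830 = 7.448 R/h.
Shield: 2.82/1.74 = 1.621 half-value layers → attenuation 2^(−1.621) = 0.3251.
Combined: 7.448 × 0.3251 = 2.421 R/h.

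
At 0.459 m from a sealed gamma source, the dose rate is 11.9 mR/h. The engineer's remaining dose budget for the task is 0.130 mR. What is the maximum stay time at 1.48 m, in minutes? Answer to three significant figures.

6.81 min

Using I₁d₁² = I₂d₂², rate at 1.48 m:
(0.459/1.48)² = 0.09618, so 11.9 × 0.09618 = 1.145 mR/h.
Stay time = 0.130 mR ÷ 1.145 mR/h = 0.1135 h = 6.810 min.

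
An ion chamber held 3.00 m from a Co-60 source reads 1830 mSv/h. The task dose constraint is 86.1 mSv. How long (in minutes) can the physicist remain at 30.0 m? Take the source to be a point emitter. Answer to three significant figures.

282 min

Using I₁d₁² = I₂d₂², rate at 30.0 m:
1830 × (3.00/30.0)² = 1830 × 0.01000 = 18.30 mSv/h.
Stay time = 86.1 mSv ÷ 18.30 mSv/h = 4.705 h = 282.3 min.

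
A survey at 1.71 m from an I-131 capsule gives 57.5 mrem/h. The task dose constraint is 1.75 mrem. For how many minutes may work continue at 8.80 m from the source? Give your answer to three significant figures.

Since intensity falls as 1/r², rate at 8.80 m:
(1.71/8.80)² = 0.03776, so 57.5 × 0.03776 = 2.171 mrem/h.
Stay time = 1.75 mrem ÷ 2.171 mrem/h = 0.8061 h = 48.37 min.

48.4 min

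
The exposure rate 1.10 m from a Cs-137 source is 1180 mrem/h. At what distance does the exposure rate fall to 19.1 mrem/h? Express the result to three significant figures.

Applying the 1/r² law, d₂ = d₁·√(I₁/I₂).
I₁/I₂ = 1180/19.1 = 61.78, so d₂ = 1.10 × √61.78 = 8.646 m.

8.65 m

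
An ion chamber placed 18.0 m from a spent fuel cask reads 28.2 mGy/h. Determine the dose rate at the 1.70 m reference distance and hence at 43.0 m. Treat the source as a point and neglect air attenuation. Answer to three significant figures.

3160 mGy/h; 4.94 mGy/h

Intensity scales as (d₁/d₂)², so
At 1.70 m: (18.0/1.70)² = 112.1, so 28.2 × 112.1 = 3161 mGy/h
At 43.0 m: 3161 × (1.70/43.0)² = 3161 × 0.001563 = 4.941 mGy/h.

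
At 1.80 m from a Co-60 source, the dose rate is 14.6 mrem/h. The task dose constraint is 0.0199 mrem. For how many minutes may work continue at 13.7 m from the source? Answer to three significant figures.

Since intensity falls as 1/r², rate at 13.7 m:
(1.80/13.7)² = 0.01726, so 14.6 × 0.01726 = 0.2520 mrem/h.
Stay time = 0.0199 mrem ÷ 0.2520 mrem/h = 0.07897 h = 4.738 min.

4.74 min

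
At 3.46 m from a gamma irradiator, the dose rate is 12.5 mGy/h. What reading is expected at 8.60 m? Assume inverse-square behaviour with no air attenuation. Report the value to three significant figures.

Applying the 1/r² law, the rate at 8.60 m is
12.5 × (3.46/8.60)² = 12.5 × 0.1619 = 2.024 mGy/h.

2.02 mGy/h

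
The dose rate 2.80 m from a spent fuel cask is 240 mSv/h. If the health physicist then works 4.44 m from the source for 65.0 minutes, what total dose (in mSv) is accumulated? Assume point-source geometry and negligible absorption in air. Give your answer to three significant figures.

103 mSv

Intensity scales as (d₁/d₂)², so rate at 4.44 m:
(2.80/4.44)² = 0.3977, so 240 × 0.3977 = 95.45 mSv/h.
Dose = rate × time = 95.45 mSv/h × 1.083 h = 103.4 mSv.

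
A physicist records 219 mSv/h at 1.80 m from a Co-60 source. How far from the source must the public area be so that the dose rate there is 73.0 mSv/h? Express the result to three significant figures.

3.12 m

Intensity scales as (d₁/d₂)², so d₂ = d₁·√(I₁/I₂).
I₁/I₂ = 219/73.0 = 3.000, so d₂ = 1.80 × √3.000 = 3.118 m.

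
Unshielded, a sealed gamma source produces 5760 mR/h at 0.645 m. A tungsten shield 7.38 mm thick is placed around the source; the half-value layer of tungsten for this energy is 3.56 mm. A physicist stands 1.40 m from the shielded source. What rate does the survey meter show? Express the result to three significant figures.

291 mR/h

Distance alone: (0.645/1.40)² = 0.2123, so 5760 × 0.2123 = 1223 mR/h.
Shield: 7.38/3.56 = 2.073 half-value layers → attenuation 2^(−2.073) = 0.2377.
Combined: 1223 × 0.2377 = 290.7 mR/h.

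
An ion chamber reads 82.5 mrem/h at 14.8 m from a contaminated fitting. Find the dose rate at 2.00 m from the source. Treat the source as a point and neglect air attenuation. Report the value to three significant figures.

4520 mrem/h

Applying the 1/r² law, the rate at 2.00 m is
82.5 × (14.8/2.00)² = 82.5 × 54.76 = 4518 mrem/h.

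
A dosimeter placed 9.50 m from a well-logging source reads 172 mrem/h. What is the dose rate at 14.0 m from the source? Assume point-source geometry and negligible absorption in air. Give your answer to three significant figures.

By the inverse-square law, scaling from 9.50 m to 14.0 m:
(9.50/14.0)² = 0.4605, so 172 × 0.4605 = 79.21 mrem/h.

79.2 mrem/h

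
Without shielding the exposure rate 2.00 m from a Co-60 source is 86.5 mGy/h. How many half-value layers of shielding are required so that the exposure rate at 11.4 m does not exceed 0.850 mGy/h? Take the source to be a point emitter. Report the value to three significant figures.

At 11.4 m, distance alone gives (2.00/11.4)² = 0.03078, so 86.5 × 0.03078 = 2.662 mGy/h.
Further attenuation needed: 2.662/0.850 = 3.132.
n = log₂(3.132) = 1.647 half-value layers.

1.65 half-value layers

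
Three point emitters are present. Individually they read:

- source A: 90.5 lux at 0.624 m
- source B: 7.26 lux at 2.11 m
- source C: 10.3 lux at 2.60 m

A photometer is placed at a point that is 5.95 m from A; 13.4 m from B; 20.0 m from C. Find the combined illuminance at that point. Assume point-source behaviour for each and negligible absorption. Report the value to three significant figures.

Each source contributes Iᵢ·(dᵢ/rᵢ)²; contributions add.
A: 90.5 × (0.624/5.95)² = 0.9954 lux
B: 7.26 × (2.11/13.4)² = 0.1800 lux
C: 10.3 × (2.60/20.0)² = 0.1741 lux
Total = 0.9954 + 0.1800 + 0.1741 = 1.349 lux.

1.35 lux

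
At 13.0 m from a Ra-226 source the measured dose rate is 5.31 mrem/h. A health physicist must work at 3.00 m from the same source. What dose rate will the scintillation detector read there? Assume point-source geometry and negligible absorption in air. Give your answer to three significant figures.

Since intensity falls as 1/r², scaling from 13.0 m to 3.00 m:
(13.0/3.00)² = 18.78, so 5.31 × 18.78 = 99.72 mrem/h.

99.7 mrem/h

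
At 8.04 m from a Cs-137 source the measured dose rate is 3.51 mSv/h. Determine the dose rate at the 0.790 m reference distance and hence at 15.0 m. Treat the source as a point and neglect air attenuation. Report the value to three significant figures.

Since intensity falls as 1/r²,
At 0.790 m: (8.04/0.790)² = 103.6, so 3.51 × 103.6 = 363.6 mSv/h
At 15.0 m: 363.6 × (0.790/15.0)² = 363.6 × 0.002774 = 1.009 mSv/h.

364 mSv/h; 1.01 mSv/h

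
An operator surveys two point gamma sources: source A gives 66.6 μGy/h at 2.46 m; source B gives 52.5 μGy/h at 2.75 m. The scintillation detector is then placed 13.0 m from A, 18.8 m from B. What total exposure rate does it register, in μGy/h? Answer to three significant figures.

Each source contributes Iᵢ·(dᵢ/rᵢ)²; contributions add.
A: 66.6 × (2.46/13.0)² = 2.385 μGy/h
B: 52.5 × (2.75/18.8)² = 1.123 μGy/h
Total = 2.385 + 1.123 = 3.508 μGy/h.

3.51 μGy/h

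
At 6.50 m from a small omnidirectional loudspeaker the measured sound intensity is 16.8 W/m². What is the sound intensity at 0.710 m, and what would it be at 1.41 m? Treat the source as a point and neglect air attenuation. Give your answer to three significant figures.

1410 W/m²; 357 W/m²

Since intensity falls as 1/r²,
At 0.710 m: 16.8 × (6.50/0.710)² = 16.8 × 83.81 = 1408 W/m²
At 1.41 m: (0.710/1.41)² = 0.2536, so 1408 × 0.2536 = 357.1 W/m².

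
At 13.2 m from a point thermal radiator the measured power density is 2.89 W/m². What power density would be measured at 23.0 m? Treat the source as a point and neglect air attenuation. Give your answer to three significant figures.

Since intensity falls as 1/r², scaling from 13.2 m to 23.0 m:
(13.2/23.0)² = 0.3294, so 2.89 × 0.3294 = 0.9520 W/m².

0.952 W/m²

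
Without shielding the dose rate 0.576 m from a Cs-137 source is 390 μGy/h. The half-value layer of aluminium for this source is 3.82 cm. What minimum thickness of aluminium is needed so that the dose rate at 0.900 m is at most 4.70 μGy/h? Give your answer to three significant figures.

At 0.900 m, distance alone gives 390 × (0.576/0.900)² = 390 × 0.4096 = 159.7 μGy/h.
Further attenuation needed: 159.7/4.70 = 33.98.
n = log₂(33.98) = 5.087 half-value layers.
Thickness = 5.087 × 3.82 cm = 19.43 cm.

19.4 cm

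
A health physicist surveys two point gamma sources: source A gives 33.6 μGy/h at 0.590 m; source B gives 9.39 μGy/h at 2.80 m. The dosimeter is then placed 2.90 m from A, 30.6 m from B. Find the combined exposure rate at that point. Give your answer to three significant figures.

Each source contributes Iᵢ·(dᵢ/rᵢ)²; contributions add.
A: 33.6 × (0.590/2.90)² = 1.391 μGy/h
B: 9.39 × (2.80/30.6)² = 0.07862 μGy/h
Total = 1.391 + 0.07862 = 1.470 μGy/h.

1.47 μGy/h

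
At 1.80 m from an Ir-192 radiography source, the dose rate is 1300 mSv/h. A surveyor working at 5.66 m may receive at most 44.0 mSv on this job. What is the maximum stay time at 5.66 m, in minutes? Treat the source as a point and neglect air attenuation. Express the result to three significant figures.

Intensity scales as (d₁/d₂)², so rate at 5.66 m:
1300 × (1.80/5.66)² = 1300 × 0.1011 = 131.4 mSv/h.
Stay time = 44.0 mSv ÷ 131.4 mSv/h = 0.3349 h = 20.09 min.

20.1 min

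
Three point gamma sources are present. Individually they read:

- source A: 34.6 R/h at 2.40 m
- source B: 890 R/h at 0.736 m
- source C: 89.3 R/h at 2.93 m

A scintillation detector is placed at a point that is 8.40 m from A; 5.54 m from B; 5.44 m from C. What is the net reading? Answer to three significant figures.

44.4 R/h

By superposition, sum each source's inverse-square contribution:
A: 34.6 × (2.40/8.40)² = 2.824 R/h
B: 890 × (0.736/5.54)² = 15.71 R/h
C: 89.3 × (2.93/5.44)² = 25.91 R/h
Total = 2.824 + 15.71 + 25.91 = 44.44 R/h.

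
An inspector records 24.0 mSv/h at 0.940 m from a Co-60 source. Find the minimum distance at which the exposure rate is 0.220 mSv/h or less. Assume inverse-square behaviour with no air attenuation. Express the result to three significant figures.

Intensity scales as (d₁/d₂)², so d₂ = d₁·√(I₁/I₂).
I₁/I₂ = 24.0/0.220 = 109.1, so d₂ = 0.940 × √109.1 = 9.818 m.

9.82 m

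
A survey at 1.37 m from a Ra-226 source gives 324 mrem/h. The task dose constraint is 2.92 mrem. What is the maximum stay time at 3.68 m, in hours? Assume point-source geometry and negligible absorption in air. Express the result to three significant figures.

0.0650 h

Applying the 1/r² law, rate at 3.68 m:
(1.37/3.68)² = 0.1386, so 324 × 0.1386 = 44.91 mrem/h.
Stay time = 2.92 mrem ÷ 44.91 mrem/h = 0.06502 h.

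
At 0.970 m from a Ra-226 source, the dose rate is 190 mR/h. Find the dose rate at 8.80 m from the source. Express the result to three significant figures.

By the inverse-square law, the rate at 8.80 m is
190 × (0.970/8.80)² = 190 × 0.01215 = 2.308 mR/h.

2.31 mR/h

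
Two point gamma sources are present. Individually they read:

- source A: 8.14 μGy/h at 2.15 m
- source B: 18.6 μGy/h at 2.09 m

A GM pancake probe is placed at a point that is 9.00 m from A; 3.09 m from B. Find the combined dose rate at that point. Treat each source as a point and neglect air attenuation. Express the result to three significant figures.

By superposition, sum each source's inverse-square contribution:
A: 8.14 × (2.15/9.00)² = 0.4645 μGy/h
B: 18.6 × (2.09/3.09)² = 8.509 μGy/h
Total = 0.4645 + 8.509 = 8.973 μGy/h.

8.97 μGy/h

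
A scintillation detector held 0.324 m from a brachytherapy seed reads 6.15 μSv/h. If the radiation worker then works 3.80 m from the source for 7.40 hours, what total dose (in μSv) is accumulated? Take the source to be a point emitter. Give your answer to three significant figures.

0.331 μSv

Intensity scales as (d₁/d₂)², so rate at 3.80 m:
(0.324/3.80)² = 0.007270, so 6.15 × 0.007270 = 0.04471 μSv/h.
Dose = rate × time = 0.04471 μSv/h × 7.400 h = 0.3309 μSv.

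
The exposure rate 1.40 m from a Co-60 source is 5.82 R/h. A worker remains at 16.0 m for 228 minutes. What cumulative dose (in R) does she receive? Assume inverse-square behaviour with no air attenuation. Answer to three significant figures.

By the inverse-square law, rate at 16.0 m:
(1.40/16.0)² = 0.007656, so 5.82 × 0.007656 = 0.04456 R/h.
Dose = rate × time = 0.04456 R/h × 3.800 h = 0.1693 R.

0.169 R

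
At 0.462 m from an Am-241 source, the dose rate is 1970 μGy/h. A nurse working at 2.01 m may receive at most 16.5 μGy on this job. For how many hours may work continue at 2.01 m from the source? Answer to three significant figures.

0.159 h

Applying the 1/r² law, rate at 2.01 m:
1970 × (0.462/2.01)² = 1970 × 0.05283 = 104.1 μGy/h.
Stay time = 16.5 μGy ÷ 104.1 μGy/h = 0.1585 h.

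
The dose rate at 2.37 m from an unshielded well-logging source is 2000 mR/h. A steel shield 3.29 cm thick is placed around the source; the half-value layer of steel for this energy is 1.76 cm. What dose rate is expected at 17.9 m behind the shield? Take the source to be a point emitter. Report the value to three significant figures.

Distance alone: (2.37/17.9)² = 0.01753, so 2000 × 0.01753 = 35.06 mR/h.
Shield: 3.29/1.76 = 1.869 half-value layers → attenuation 2^(−1.869) = 0.2738.
Combined: 35.06 × 0.2738 = 9.599 mR/h.

9.60 mR/h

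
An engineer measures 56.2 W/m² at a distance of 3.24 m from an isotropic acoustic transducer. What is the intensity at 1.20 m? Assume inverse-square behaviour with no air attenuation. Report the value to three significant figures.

410 W/m²

By the inverse-square law, the rate at 1.20 m is
(3.24/1.20)² = 7.290, so 56.2 × 7.290 = 409.7 W/m².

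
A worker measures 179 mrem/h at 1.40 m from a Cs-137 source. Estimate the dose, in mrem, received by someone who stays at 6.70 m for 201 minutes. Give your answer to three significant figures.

Since intensity falls as 1/r², rate at 6.70 m:
(1.40/6.70)² = 0.04366, so 179 × 0.04366 = 7.815 mrem/h.
Dose = rate × time = 7.815 mrem/h × 3.350 h = 26.18 mrem.

26.2 mrem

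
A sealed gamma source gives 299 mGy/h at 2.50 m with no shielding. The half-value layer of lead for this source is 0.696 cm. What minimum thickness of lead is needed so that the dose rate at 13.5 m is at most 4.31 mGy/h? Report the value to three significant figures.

At 13.5 m, distance alone gives 299 × (2.50/13.5)² = 299 × 0.03429 = 10.25 mGy/h.
Further attenuation needed: 10.25/4.31 = 2.378.
n = log₂(2.378) = 1.250 half-value layers.
Thickness = 1.250 × 0.696 cm = 0.8700 cm.

0.870 cm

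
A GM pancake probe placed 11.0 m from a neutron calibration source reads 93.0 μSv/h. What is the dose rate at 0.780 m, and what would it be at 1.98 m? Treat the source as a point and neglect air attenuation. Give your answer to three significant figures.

18500 μSv/h; 2870 μSv/h

Using I₁d₁² = I₂d₂²,
At 0.780 m: (11.0/0.780)² = 198.9, so 93.0 × 198.9 = 18500 μSv/h
At 1.98 m: (0.780/1.98)² = 0.1552, so 18500 × 0.1552 = 2871 μSv/h.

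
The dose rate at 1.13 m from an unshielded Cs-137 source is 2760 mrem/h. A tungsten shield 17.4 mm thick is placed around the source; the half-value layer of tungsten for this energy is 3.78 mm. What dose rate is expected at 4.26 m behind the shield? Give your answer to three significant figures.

Distance alone: (1.13/4.26)² = 0.07036, so 2760 × 0.07036 = 194.2 mrem/h.
Shield: 17.4/3.78 = 4.603 half-value layers → attenuation 2^(−4.603) = 0.04115.
Combined: 194.2 × 0.04115 = 7.991 mrem/h.

7.99 mrem/h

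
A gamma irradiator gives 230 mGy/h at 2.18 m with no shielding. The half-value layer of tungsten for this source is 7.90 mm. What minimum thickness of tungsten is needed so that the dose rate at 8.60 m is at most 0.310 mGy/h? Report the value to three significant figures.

44.0 mm

At 8.60 m, distance alone gives (2.18/8.60)² = 0.06426, so 230 × 0.06426 = 14.78 mGy/h.
Further attenuation needed: 14.78/0.310 = 47.68.
n = log₂(47.68) = 5.575 half-value layers.
Thickness = 5.575 × 7.90 mm = 44.04 mm.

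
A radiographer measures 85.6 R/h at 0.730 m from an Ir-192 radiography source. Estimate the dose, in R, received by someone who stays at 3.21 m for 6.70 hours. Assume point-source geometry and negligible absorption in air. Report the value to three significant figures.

29.7 R

By the inverse-square law, rate at 3.21 m:
85.6 × (0.730/3.21)² = 85.6 × 0.05172 = 4.427 R/h.
Dose = rate × time = 4.427 R/h × 6.700 h = 29.66 R.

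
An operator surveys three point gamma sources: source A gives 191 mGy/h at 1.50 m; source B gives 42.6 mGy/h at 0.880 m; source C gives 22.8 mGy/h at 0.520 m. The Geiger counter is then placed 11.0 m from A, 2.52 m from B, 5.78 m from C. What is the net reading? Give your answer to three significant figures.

Each source contributes Iᵢ·(dᵢ/rᵢ)²; contributions add.
A: 191 × (1.50/11.0)² = 3.552 mGy/h
B: 42.6 × (0.880/2.52)² = 5.195 mGy/h
C: 22.8 × (0.520/5.78)² = 0.1845 mGy/h
Total = 3.552 + 5.195 + 0.1845 = 8.931 mGy/h.

8.93 mGy/h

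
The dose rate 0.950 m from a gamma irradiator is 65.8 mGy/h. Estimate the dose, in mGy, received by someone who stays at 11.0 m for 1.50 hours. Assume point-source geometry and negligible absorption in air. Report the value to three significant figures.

0.736 mGy

By the inverse-square law, rate at 11.0 m:
65.8 × (0.950/11.0)² = 65.8 × 0.007459 = 0.4908 mGy/h.
Dose = rate × time = 0.4908 mGy/h × 1.500 h = 0.7362 mGy.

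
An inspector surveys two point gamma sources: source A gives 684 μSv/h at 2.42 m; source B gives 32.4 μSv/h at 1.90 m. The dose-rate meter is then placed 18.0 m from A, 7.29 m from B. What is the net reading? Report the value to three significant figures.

By superposition, sum each source's inverse-square contribution:
A: 684 × (2.42/18.0)² = 12.36 μSv/h
B: 32.4 × (1.90/7.29)² = 2.201 μSv/h
Total = 12.36 + 2.201 = 14.56 μSv/h.

14.6 μSv/h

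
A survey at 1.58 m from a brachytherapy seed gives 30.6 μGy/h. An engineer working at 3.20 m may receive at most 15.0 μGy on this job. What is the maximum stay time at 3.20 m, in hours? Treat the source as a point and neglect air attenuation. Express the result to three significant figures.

By the inverse-square law, rate at 3.20 m:
30.6 × (1.58/3.20)² = 30.6 × 0.2438 = 7.460 μGy/h.
Stay time = 15.0 μGy ÷ 7.460 μGy/h = 2.011 h.

2.01 h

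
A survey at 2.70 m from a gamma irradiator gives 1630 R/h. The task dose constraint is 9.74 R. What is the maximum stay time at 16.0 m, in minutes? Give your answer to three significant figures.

Using I₁d₁² = I₂d₂², rate at 16.0 m:
(2.70/16.0)² = 0.02848, so 1630 × 0.02848 = 46.42 R/h.
Stay time = 9.74 R ÷ 46.42 R/h = 0.2098 h = 12.59 min.

12.6 min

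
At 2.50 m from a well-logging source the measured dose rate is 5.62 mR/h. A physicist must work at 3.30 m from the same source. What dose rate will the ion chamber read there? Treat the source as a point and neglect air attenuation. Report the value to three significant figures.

3.23 mR/h

Intensity scales as (d₁/d₂)², so scaling from 2.50 m to 3.30 m:
5.62 × (2.50/3.30)² = 5.62 × 0.5739 = 3.225 mR/h.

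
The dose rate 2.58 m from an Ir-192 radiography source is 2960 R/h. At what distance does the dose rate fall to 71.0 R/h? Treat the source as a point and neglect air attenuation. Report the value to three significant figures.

16.7 m

Intensity scales as (d₁/d₂)², so d₂ = d₁·√(I₁/I₂).
I₁/I₂ = 2960/71.0 = 41.69, so d₂ = 2.58 × √41.69 = 16.66 m.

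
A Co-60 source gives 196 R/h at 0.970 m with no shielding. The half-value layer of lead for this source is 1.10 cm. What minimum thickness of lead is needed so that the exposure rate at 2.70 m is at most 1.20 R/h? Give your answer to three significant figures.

At 2.70 m, distance alone gives 196 × (0.970/2.70)² = 196 × 0.1291 = 25.30 R/h.
Further attenuation needed: 25.30/1.20 = 21.08.
n = log₂(21.08) = 4.398 half-value layers.
Thickness = 4.398 × 1.10 cm = 4.838 cm.

4.84 cm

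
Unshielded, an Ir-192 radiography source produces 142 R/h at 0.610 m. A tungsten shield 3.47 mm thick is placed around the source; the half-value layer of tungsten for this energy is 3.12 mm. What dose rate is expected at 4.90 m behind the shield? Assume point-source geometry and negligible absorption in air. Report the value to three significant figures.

1.02 R/h

Distance alone: (0.610/4.90)² = 0.01550, so 142 × 0.01550 = 2.201 R/h.
Shield: 3.47/3.12 = 1.112 half-value layers → attenuation 2^(−1.112) = 0.4627.
Combined: 2.201 × 0.4627 = 1.018 R/h.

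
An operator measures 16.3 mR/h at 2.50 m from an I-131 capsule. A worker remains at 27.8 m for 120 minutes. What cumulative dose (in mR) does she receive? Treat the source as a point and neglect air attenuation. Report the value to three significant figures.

By the inverse-square law, rate at 27.8 m:
16.3 × (2.50/27.8)² = 16.3 × 0.008087 = 0.1318 mR/h.
Dose = rate × time = 0.1318 mR/h × 2.000 h = 0.2636 mR.

0.264 mR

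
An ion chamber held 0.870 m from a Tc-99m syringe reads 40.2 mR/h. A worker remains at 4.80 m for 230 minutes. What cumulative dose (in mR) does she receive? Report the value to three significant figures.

5.06 mR

Intensity scales as (d₁/d₂)², so rate at 4.80 m:
(0.870/4.80)² = 0.03285, so 40.2 × 0.03285 = 1.321 mR/h.
Dose = rate × time = 1.321 mR/h × 3.833 h = 5.063 mR.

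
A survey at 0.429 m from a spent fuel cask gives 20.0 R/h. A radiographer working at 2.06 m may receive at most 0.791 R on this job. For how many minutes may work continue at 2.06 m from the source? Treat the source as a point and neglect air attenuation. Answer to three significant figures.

54.7 min

Intensity scales as (d₁/d₂)², so rate at 2.06 m:
(0.429/2.06)² = 0.04337, so 20.0 × 0.04337 = 0.8674 R/h.
Stay time = 0.791 R ÷ 0.8674 R/h = 0.9119 h = 54.71 min.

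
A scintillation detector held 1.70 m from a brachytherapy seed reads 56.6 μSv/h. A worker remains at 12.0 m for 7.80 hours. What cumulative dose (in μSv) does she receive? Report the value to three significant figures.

8.86 μSv

Applying the 1/r² law, rate at 12.0 m:
(1.70/12.0)² = 0.02007, so 56.6 × 0.02007 = 1.136 μSv/h.
Dose = rate × time = 1.136 μSv/h × 7.800 h = 8.861 μSv.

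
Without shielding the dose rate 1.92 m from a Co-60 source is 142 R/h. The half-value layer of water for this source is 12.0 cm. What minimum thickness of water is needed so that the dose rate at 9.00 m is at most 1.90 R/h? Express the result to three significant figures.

At 9.00 m, distance alone gives 142 × (1.92/9.00)² = 142 × 0.04551 = 6.462 R/h.
Further attenuation needed: 6.462/1.90 = 3.401.
n = log₂(3.401) = 1.766 half-value layers.
Thickness = 1.766 × 12.0 cm = 21.19 cm.

21.2 cm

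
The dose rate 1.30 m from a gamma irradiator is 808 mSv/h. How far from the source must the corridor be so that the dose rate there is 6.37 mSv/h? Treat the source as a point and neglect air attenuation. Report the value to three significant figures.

14.6 m

By the inverse-square law, d₂ = d₁·√(I₁/I₂).
I₁/I₂ = 808/6.37 = 126.8, so d₂ = 1.30 × √126.8 = 14.64 m.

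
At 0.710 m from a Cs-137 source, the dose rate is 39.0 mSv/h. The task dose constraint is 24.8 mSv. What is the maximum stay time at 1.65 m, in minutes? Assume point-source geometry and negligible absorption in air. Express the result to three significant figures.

206 min

Using I₁d₁² = I₂d₂², rate at 1.65 m:
(0.710/1.65)² = 0.1852, so 39.0 × 0.1852 = 7.223 mSv/h.
Stay time = 24.8 mSv ÷ 7.223 mSv/h = 3.433 h = 206.0 min.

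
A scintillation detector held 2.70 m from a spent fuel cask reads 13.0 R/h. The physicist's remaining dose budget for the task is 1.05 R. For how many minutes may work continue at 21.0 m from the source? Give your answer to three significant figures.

293 min

Applying the 1/r² law, rate at 21.0 m:
13.0 × (2.70/21.0)² = 13.0 × 0.01653 = 0.2149 R/h.
Stay time = 1.05 R ÷ 0.2149 R/h = 4.886 h = 293.2 min.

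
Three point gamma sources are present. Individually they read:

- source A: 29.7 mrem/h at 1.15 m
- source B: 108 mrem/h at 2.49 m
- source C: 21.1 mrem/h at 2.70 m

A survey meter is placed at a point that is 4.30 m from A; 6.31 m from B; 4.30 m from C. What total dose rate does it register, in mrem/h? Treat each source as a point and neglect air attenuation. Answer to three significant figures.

By superposition, sum each source's inverse-square contribution:
A: 29.7 × (1.15/4.30)² = 2.124 mrem/h
B: 108 × (2.49/6.31)² = 16.82 mrem/h
C: 21.1 × (2.70/4.30)² = 8.319 mrem/h
Total = 2.124 + 16.82 + 8.319 = 27.26 mrem/h.

27.3 mrem/h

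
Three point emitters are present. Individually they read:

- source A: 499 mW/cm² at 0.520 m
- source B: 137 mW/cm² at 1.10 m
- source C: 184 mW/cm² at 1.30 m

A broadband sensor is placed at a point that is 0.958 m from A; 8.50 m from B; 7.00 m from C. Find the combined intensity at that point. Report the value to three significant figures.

156 mW/cm²

Each source contributes Iᵢ·(dᵢ/rᵢ)²; contributions add.
A: 499 × (0.520/0.958)² = 147.0 mW/cm²
B: 137 × (1.10/8.50)² = 2.294 mW/cm²
C: 184 × (1.30/7.00)² = 6.346 mW/cm²
Total = 147.0 + 2.294 + 6.346 = 155.6 mW/cm².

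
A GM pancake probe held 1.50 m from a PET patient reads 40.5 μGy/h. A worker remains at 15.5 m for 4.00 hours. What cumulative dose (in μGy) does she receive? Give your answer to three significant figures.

Applying the 1/r² law, rate at 15.5 m:
(1.50/15.5)² = 0.009365, so 40.5 × 0.009365 = 0.3793 μGy/h.
Dose = rate × time = 0.3793 μGy/h × 4.000 h = 1.517 μGy.

1.52 μGy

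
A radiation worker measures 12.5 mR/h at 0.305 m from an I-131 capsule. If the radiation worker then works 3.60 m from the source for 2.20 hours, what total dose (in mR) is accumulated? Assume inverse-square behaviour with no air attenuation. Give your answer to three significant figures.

Applying the 1/r² law, rate at 3.60 m:
12.5 × (0.305/3.60)² = 12.5 × 0.007178 = 0.08972 mR/h.
Dose = rate × time = 0.08972 mR/h × 2.200 h = 0.1974 mR.

0.197 mR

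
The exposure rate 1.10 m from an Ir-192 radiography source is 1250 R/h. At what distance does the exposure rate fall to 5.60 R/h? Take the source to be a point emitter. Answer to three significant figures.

16.4 m

By the inverse-square law, d₂ = d₁·√(I₁/I₂).
I₁/I₂ = 1250/5.60 = 223.2, so d₂ = 1.10 × √223.2 = 16.43 m.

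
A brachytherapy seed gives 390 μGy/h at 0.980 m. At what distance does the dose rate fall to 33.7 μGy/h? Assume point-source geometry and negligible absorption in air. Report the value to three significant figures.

3.33 m

Using I₁d₁² = I₂d₂², d₂ = d₁·√(I₁/I₂).
I₁/I₂ = 390/33.7 = 11.57, so d₂ = 0.980 × √11.57 = 3.333 m.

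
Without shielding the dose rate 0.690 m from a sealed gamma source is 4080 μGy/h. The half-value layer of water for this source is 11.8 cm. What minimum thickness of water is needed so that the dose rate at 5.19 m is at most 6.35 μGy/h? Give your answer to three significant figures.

41.4 cm

At 5.19 m, distance alone gives 4080 × (0.690/5.19)² = 4080 × 0.01768 = 72.13 μGy/h.
Further attenuation needed: 72.13/6.35 = 11.36.
n = log₂(11.36) = 3.506 half-value layers.
Thickness = 3.506 × 11.8 cm = 41.37 cm.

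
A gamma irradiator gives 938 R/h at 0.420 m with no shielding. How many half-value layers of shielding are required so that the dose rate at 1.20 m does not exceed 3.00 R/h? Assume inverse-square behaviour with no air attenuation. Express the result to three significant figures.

At 1.20 m, distance alone gives 938 × (0.420/1.20)² = 938 × 0.1225 = 114.9 R/h.
Further attenuation needed: 114.9/3.00 = 38.30.
n = log₂(38.30) = 5.259 half-value layers.

5.26 half-value layers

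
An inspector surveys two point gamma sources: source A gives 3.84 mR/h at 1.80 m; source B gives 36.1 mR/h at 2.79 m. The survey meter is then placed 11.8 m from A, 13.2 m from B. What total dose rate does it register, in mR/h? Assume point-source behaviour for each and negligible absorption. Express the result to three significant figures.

Each source contributes Iᵢ·(dᵢ/rᵢ)²; contributions add.
A: 3.84 × (1.80/11.8)² = 0.08935 mR/h
B: 36.1 × (2.79/13.2)² = 1.613 mR/h
Total = 0.08935 + 1.613 = 1.702 mR/h.

1.70 mR/h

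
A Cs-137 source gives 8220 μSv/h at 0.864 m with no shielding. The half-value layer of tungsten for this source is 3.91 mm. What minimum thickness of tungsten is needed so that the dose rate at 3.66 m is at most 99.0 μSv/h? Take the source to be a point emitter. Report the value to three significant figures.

8.64 mm

At 3.66 m, distance alone gives 8220 × (0.864/3.66)² = 8220 × 0.05573 = 458.1 μSv/h.
Further attenuation needed: 458.1/99.0 = 4.627.
n = log₂(4.627) = 2.210 half-value layers.
Thickness = 2.210 × 3.91 mm = 8.641 mm.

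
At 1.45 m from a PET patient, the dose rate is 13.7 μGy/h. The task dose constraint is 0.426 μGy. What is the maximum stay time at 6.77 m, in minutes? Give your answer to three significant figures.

By the inverse-square law, rate at 6.77 m:
13.7 × (1.45/6.77)² = 13.7 × 0.04587 = 0.6284 μGy/h.
Stay time = 0.426 μGy ÷ 0.6284 μGy/h = 0.6779 h = 40.67 min.

40.7 min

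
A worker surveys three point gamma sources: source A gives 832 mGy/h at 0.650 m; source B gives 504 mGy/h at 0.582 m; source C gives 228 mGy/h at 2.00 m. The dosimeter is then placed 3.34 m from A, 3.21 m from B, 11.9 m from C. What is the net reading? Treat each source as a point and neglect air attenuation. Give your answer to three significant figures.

54.5 mGy/h

By superposition, sum each source's inverse-square contribution:
A: 832 × (0.650/3.34)² = 31.51 mGy/h
B: 504 × (0.582/3.21)² = 16.57 mGy/h
C: 228 × (2.00/11.9)² = 6.440 mGy/h
Total = 31.51 + 16.57 + 6.440 = 54.52 mGy/h.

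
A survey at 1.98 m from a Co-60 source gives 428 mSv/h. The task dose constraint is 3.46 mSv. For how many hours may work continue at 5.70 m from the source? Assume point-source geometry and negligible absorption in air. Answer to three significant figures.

Using I₁d₁² = I₂d₂², rate at 5.70 m:
428 × (1.98/5.70)² = 428 × 0.1207 = 51.66 mSv/h.
Stay time = 3.46 mSv ÷ 51.66 mSv/h = 0.06698 h.

0.0670 h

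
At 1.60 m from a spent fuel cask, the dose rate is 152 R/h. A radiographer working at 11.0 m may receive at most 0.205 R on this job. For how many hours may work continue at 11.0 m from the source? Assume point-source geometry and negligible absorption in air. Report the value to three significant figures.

Using I₁d₁² = I₂d₂², rate at 11.0 m:
(1.60/11.0)² = 0.02116, so 152 × 0.02116 = 3.216 R/h.
Stay time = 0.205 R ÷ 3.216 R/h = 0.06374 h.

0.0637 h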